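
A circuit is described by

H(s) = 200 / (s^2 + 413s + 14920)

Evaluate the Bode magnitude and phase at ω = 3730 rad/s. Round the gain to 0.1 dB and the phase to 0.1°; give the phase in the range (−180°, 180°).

Substitute s = j3730:
Numerator: 200 = 200 + j0
Denominator: (j3730)^2 + 413(j3730) + 14920 = -13897980 + j1540490
|N| = √(200² + 0²) ≈ 200, ∠N ≈ 0.00°
|D| = √(13897980² + 1540490²) ≈ 1.3983e+07, ∠D ≈ 173.67°
|H| = 200 / 1.3983e+07 ≈ 1.4303e-05
Gain = 20 log₁₀(1.4303e-05) ≈ -96.89 dB
∠H = 0.00° − 173.67° = -173.67°

-96.9 dB, -173.7°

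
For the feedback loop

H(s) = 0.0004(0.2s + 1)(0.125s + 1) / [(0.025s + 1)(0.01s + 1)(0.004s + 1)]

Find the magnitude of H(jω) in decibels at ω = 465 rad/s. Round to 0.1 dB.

At ω = 465 rad/s:
zero (1 + j465·0.2) = 1 + j93 → |·| ≈ 93.005, ∠ ≈ 89.38°
zero (1 + j465·0.125) = 1 + j58.125 → |·| ≈ 58.134, ∠ ≈ 89.01°
pole (1 + j465·0.025) = 1 + j11.625 → |·| ≈ 11.668, ∠ ≈ 85.08°
pole (1 + j465·0.01) = 1 + j4.65 → |·| ≈ 4.7563, ∠ ≈ 77.86°
pole (1 + j465·0.004) = 1 + j1.86 → |·| ≈ 2.1118, ∠ ≈ 61.74°
|H| = 0.0004 · 93.005 · 58.134 / (11.668 · 4.7563 · 2.1118) ≈ 0.018453
Gain = 20 log₁₀(0.018453) ≈ -34.68 dB

-34.7 dB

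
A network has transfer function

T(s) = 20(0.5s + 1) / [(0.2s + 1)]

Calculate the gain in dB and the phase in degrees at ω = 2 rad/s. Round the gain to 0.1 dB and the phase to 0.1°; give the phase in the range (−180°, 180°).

At ω = 2 rad/s:
zero (1 + j2·0.5) = 1 + j1 → |·| ≈ 1.4142, ∠ ≈ 45.00°
pole (1 + j2·0.2) = 1 + j0.4 → |·| ≈ 1.077, ∠ ≈ 21.80°
|T| = 20 · 1.4142 / (1.077) ≈ 26.262
Gain = 20 log₁₀(26.262) ≈ 28.39 dB
∠T = (45.00°) − (21.80°) = 23.20°

28.4 dB, 23.2°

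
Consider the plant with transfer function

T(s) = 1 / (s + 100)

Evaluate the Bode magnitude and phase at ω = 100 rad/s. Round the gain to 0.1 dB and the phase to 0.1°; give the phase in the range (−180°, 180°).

-43.0 dB, -45.0°

Substitute s = j100:
Numerator: 1 = 1 + j0
Denominator: (j100) + 100 = 100 + j100
|N| = √(1² + 0²) ≈ 1, ∠N ≈ 0.00°
|D| = √(100² + 100²) ≈ 141.42, ∠D ≈ 45.00°
|T| = 1 / 141.42 ≈ 0.0070711
Gain = 20 log₁₀(0.0070711) ≈ -43.01 dB
∠T = 0.00° − 45.00° = -45.00°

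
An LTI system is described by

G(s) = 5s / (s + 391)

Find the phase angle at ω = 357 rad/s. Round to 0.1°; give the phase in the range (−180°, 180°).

47.6°

At s = jω = j357:
zero at origin: s = j357 → |·| = 357, ∠ = 90.00°
pole (s+391): 391 + j357 → |·| = √(391²+357²) = √280330 ≈ 529.46, ∠ = arctan(357/391) ≈ 42.40°
∠G = 90.00° − 42.40° = 47.60°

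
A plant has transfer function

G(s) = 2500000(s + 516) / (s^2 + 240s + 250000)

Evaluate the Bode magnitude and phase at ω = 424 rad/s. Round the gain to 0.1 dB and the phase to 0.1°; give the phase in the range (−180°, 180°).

At s = jω = j424:
zero (s+516): 516 + j424 → |·| = √(516²+424²) = √446032 ≈ 667.86, ∠ = arctan(424/516) ≈ 39.41°
quadratic: (j424)² + 240·j424 + 250000 = 70224 + j101760 → |·| ≈ 1.2364e+05, ∠ ≈ 55.39°
|G| = 2500000 · 667.86 / 1.2364e+05 ≈ 13504
Gain = 20 log₁₀(13504) ≈ 82.61 dB
∠G = 39.41° − 55.39° = -15.98°

82.6 dB, -16.0°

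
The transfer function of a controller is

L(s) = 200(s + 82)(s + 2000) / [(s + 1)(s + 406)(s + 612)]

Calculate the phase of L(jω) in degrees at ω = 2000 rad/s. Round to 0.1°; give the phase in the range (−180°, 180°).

-108.8°

At s = jω = j2000:
zero (s+82): 82 + j2000 → |·| = √(82²+2000²) = √4006724 ≈ 2001.7, ∠ = arctan(2000/82) ≈ 87.65°
zero (s+2000): 2000 + j2000 → |·| = √(2000²+2000²) = √8000000 ≈ 2828.4, ∠ = arctan(2000/2000) ≈ 45.00°
pole (s+1): 1 + j2000 → |·| = √(1²+2000²) = √4000001 ≈ 2000, ∠ = arctan(2000/1) ≈ 89.97°
pole (s+406): 406 + j2000 → |·| = √(406²+2000²) = √4164836 ≈ 2040.8, ∠ = arctan(2000/406) ≈ 78.52°
pole (s+612): 612 + j2000 → |·| = √(612²+2000²) = √4374544 ≈ 2091.5, ∠ = arctan(2000/612) ≈ 72.99°
∠L = 132.65° − 241.48° = -108.83°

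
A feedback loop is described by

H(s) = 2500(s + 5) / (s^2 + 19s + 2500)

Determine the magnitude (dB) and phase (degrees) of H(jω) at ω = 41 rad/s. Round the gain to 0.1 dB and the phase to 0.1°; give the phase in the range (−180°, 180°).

39.2 dB, 39.5°

At s = jω = j41:
zero (s+5): 5 + j41 → |·| = √(5²+41²) = √1706 ≈ 41.304, ∠ = arctan(41/5) ≈ 83.05°
quadratic: (j41)² + 19·j41 + 2500 = 819 + j779 → |·| ≈ 1130.3, ∠ ≈ 43.57°
|H| = 2500 · 41.304 / 1130.3 ≈ 91.356
Gain = 20 log₁₀(91.356) ≈ 39.21 dB
∠H = 83.05° − 43.57° = 39.48°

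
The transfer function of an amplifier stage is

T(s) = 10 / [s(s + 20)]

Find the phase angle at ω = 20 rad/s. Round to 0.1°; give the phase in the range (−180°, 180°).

-135.0°

At s = jω = j20:
pole (s+20): 20 + j20 → |·| = √(20²+20²) = √800 ≈ 28.284, ∠ = arctan(20/20) ≈ 45.00°
pole at origin: |s| = 20, ∠ = 90.00° (in denominator)
∠T = 0.00° − 135.00° = -135.00°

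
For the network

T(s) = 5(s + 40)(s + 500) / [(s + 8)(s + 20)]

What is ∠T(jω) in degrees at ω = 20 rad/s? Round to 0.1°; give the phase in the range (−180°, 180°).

-84.3°

At s = jω = j20:
zero (s+40): 40 + j20 → |·| = √(40²+20²) = √2000 ≈ 44.721, ∠ = arctan(20/40) ≈ 26.57°
zero (s+500): 500 + j20 → |·| = √(500²+20²) = √250400 ≈ 500.4, ∠ = arctan(20/500) ≈ 2.29°
pole (s+8): 8 + j20 → |·| = √(8²+20²) = √464 ≈ 21.541, ∠ = arctan(20/8) ≈ 68.20°
pole (s+20): 20 + j20 → |·| = √(20²+20²) = √800 ≈ 28.284, ∠ = arctan(20/20) ≈ 45.00°
∠T = 28.86° − 113.20° = -84.34°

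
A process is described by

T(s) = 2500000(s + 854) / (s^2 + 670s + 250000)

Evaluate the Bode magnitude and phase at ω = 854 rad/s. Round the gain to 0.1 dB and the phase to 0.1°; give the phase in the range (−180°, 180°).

72.1 dB, -85.0°

At s = jω = j854:
zero (s+854): 854 + j854 → |·| = √(854²+854²) = √1458632 ≈ 1207.7, ∠ = arctan(854/854) ≈ 45.00°
quadratic: (j854)² + 670·j854 + 250000 = -479316 + j572180 → |·| ≈ 7.4641e+05, ∠ ≈ 129.95°
|T| = 2500000 · 1207.7 / 7.4641e+05 ≈ 4045
Gain = 20 log₁₀(4045) ≈ 72.14 dB
∠T = 45.00° − 129.95° = -84.95°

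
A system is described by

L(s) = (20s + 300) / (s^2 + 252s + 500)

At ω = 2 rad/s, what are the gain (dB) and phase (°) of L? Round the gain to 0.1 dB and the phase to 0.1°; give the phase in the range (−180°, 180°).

-7.4 dB, -37.9°

Substitute s = j2:
Numerator: 20(j2) + 300 = 300 + j40
Denominator: (j2)^2 + 252(j2) + 500 = 496 + j504
|N| = √(300² + 40²) ≈ 302.65, ∠N ≈ 7.59°
|D| = √(496² + 504²) ≈ 707.13, ∠D ≈ 45.46°
|L| = 302.65 / 707.13 ≈ 0.428
Gain = 20 log₁₀(0.428) ≈ -7.37 dB
∠L = 7.59° − 45.46° = -37.87°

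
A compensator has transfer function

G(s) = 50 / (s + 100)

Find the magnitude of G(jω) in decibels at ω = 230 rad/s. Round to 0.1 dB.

-14.0 dB

Substitute s = j230:
Numerator: 50 = 50 + j0
Denominator: (j230) + 100 = 100 + j230
|N| = √(50² + 0²) ≈ 50, ∠N ≈ 0.00°
|D| = √(100² + 230²) ≈ 250.8, ∠D ≈ 66.50°
|G| = 50 / 250.8 ≈ 0.19936
Gain = 20 log₁₀(0.19936) ≈ -14.01 dB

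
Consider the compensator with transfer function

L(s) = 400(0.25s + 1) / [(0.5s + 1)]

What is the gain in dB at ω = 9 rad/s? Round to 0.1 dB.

At ω = 9 rad/s:
zero (1 + j9·0.25) = 1 + j2.25 → |·| ≈ 2.4622, ∠ ≈ 66.04°
pole (1 + j9·0.5) = 1 + j4.5 → |·| ≈ 4.6098, ∠ ≈ 77.47°
|L| = 400 · 2.4622 / (4.6098) ≈ 213.65
Gain = 20 log₁₀(213.65) ≈ 46.59 dB

46.6 dB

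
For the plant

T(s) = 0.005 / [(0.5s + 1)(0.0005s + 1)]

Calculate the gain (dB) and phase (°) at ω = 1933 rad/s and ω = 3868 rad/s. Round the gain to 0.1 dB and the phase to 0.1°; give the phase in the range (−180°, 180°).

ω = 1933: -108.6 dB, -134.0°; ω = 3868: -118.5 dB, -152.6°

At ω = 1933 rad/s:
pole (1 + j1933·0.5) = 1 + j966.5 → |·| ≈ 966.5, ∠ ≈ 89.94°
pole (1 + j1933·0.0005) = 1 + j0.9665 → |·| ≈ 1.3907, ∠ ≈ 44.02°
|T| = 0.005 · 1 / (966.5 · 1.3907) ≈ 3.7199e-06
Gain = 20 log₁₀(3.7199e-06) ≈ -108.59 dB
∠T = (0°) − (89.94° + 44.02°) = -133.96°

At ω = 3868 rad/s:
pole (1 + j3868·0.5) = 1 + j1934 → |·| ≈ 1934, ∠ ≈ 89.97°
pole (1 + j3868·0.0005) = 1 + j1.934 → |·| ≈ 2.1772, ∠ ≈ 62.66°
|T| = 0.005 · 1 / (1934 · 2.1772) ≈ 1.1874e-06
Gain = 20 log₁₀(1.1874e-06) ≈ -118.51 dB
∠T = (0°) − (89.97° + 62.66°) = -152.63°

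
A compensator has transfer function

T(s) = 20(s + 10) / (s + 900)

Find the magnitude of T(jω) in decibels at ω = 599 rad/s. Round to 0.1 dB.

20.9 dB

At s = jω = j599:
zero (s+10): 10 + j599 → |·| = √(10²+599²) = √358901 ≈ 599.08, ∠ = arctan(599/10) ≈ 89.04°
pole (s+900): 900 + j599 → |·| = √(900²+599²) = √1168801 ≈ 1081.1, ∠ = arctan(599/900) ≈ 33.65°
|T| = 20 · 599.08 / 1081.1 ≈ 11.083
Gain = 20 log₁₀(11.083) ≈ 20.89 dB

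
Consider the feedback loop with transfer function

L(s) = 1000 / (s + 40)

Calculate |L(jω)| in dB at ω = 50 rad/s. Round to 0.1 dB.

23.9 dB

At s = jω = j50:
pole (s+40): 40 + j50 → |·| = √(40²+50²) = √4100 ≈ 64.031, ∠ = arctan(50/40) ≈ 51.34°
|L| = 1000 / 64.031 ≈ 15.617
Gain = 20 log₁₀(15.617) ≈ 23.87 dB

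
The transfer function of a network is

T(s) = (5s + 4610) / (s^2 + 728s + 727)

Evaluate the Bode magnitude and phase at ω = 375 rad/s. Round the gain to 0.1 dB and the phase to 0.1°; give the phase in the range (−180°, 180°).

Substitute s = j375:
Numerator: 5(j375) + 4610 = 4610 + j1875
Denominator: (j375)^2 + 728(j375) + 727 = -139898 + j273000
|N| = √(4610² + 1875²) ≈ 4976.7, ∠N ≈ 22.13°
|D| = √(139898² + 273000²) ≈ 3.0676e+05, ∠D ≈ 117.13°
|T| = 4976.7 / 3.0676e+05 ≈ 0.016223
Gain = 20 log₁₀(0.016223) ≈ -35.80 dB
∠T = 22.13° − 117.13° = -95.00°

-35.8 dB, -95.0°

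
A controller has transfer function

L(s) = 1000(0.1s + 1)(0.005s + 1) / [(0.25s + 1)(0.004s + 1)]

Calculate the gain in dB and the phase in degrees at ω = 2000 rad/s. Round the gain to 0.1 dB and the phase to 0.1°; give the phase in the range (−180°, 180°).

54.0 dB, 1.2°

At ω = 2000 rad/s:
zero (1 + j2000·0.1) = 1 + j200 → |·| ≈ 200, ∠ ≈ 89.71°
zero (1 + j2000·0.005) = 1 + j10 → |·| ≈ 10.05, ∠ ≈ 84.29°
pole (1 + j2000·0.25) = 1 + j500 → |·| ≈ 500, ∠ ≈ 89.89°
pole (1 + j2000·0.004) = 1 + j8 → |·| ≈ 8.0623, ∠ ≈ 82.87°
|L| = 1000 · 200 · 10.05 / (500 · 8.0623) ≈ 498.62
Gain = 20 log₁₀(498.62) ≈ 53.96 dB
∠L = (89.71° + 84.29°) − (89.89° + 82.87°) = 1.24°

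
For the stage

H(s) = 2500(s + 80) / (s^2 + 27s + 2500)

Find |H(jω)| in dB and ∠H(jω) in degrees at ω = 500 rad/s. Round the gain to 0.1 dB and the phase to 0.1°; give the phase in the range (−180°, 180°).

14.2 dB, -96.0°

At s = jω = j500:
zero (s+80): 80 + j500 → |·| = √(80²+500²) = √256400 ≈ 506.36, ∠ = arctan(500/80) ≈ 80.91°
quadratic: (j500)² + 27·j500 + 2500 = -247500 + j13500 → |·| ≈ 2.4787e+05, ∠ ≈ 176.88°
|H| = 2500 · 506.36 / 2.4787e+05 ≈ 5.1071
Gain = 20 log₁₀(5.1071) ≈ 14.16 dB
∠H = 80.91° − 176.88° = -95.97°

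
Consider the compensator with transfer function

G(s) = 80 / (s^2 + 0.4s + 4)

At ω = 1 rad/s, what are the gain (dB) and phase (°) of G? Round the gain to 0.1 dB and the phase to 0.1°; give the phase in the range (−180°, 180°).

At s = jω = j1:
quadratic: (j1)² + 0.4·j1 + 4 = 3 + j0.4 → |·| ≈ 3.0265, ∠ ≈ 7.59°
|G| = 80 / 3.0265 ≈ 26.433
Gain = 20 log₁₀(26.433) ≈ 28.44 dB
∠G = 0.00° − 7.59° = -7.59°

28.4 dB, -7.6°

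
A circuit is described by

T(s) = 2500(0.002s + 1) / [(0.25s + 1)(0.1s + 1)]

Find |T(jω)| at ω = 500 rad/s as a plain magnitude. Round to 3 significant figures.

At ω = 500 rad/s:
zero (1 + j500·0.002) = 1 + j1 → |·| ≈ 1.4142, ∠ ≈ 45.00°
pole (1 + j500·0.25) = 1 + j125 → |·| ≈ 125, ∠ ≈ 89.54°
pole (1 + j500·0.1) = 1 + j50 → |·| ≈ 50.01, ∠ ≈ 88.85°
|T| = 2500 · 1.4142 / (125 · 50.01) ≈ 0.56557

0.566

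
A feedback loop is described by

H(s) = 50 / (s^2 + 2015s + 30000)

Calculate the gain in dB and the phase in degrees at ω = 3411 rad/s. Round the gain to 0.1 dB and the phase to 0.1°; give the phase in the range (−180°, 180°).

-108.6 dB, -149.4°

Substitute s = j3411:
Numerator: 50 = 50 + j0
Denominator: (j3411)^2 + 2015(j3411) + 30000 = -11604921 + j6873165
|N| = √(50² + 0²) ≈ 50, ∠N ≈ 0.00°
|D| = √(11604921² + 6873165²) ≈ 1.3488e+07, ∠D ≈ 149.36°
|H| = 50 / 1.3488e+07 ≈ 3.707e-06
Gain = 20 log₁₀(3.707e-06) ≈ -108.62 dB
∠H = 0.00° − 149.36° = -149.36°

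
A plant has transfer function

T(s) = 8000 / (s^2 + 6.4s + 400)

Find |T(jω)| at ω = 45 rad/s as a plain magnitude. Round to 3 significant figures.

At s = jω = j45:
quadratic: (j45)² + 6.4·j45 + 400 = -1625 + j288 → |·| ≈ 1650.3, ∠ ≈ 169.95°
|T| = 8000 / 1650.3 ≈ 4.8476

4.85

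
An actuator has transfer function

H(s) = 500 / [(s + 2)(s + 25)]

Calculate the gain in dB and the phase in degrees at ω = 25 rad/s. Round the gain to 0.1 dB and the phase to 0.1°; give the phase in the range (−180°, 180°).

-5.0 dB, -130.4°

At s = jω = j25:
pole (s+2): 2 + j25 → |·| = √(2²+25²) = √629 ≈ 25.08, ∠ = arctan(25/2) ≈ 85.43°
pole (s+25): 25 + j25 → |·| = √(25²+25²) = √1250 ≈ 35.355, ∠ = arctan(25/25) ≈ 45.00°
|H| = 500 / 886.7 ≈ 0.56389
Gain = 20 log₁₀(0.56389) ≈ -4.98 dB
∠H = 0.00° − 130.43° = -130.43°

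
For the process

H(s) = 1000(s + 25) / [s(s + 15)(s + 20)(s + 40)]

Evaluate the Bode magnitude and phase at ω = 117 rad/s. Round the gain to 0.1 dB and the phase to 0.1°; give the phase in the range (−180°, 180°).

-64.6 dB, 113.8°

At s = jω = j117:
zero (s+25): 25 + j117 → |·| = √(25²+117²) = √14314 ≈ 119.64, ∠ = arctan(117/25) ≈ 77.94°
pole (s+15): 15 + j117 → |·| = √(15²+117²) = √13914 ≈ 117.96, ∠ = arctan(117/15) ≈ 82.69°
pole (s+20): 20 + j117 → |·| = √(20²+117²) = √14089 ≈ 118.7, ∠ = arctan(117/20) ≈ 80.30°
pole (s+40): 40 + j117 → |·| = √(40²+117²) = √15289 ≈ 123.65, ∠ = arctan(117/40) ≈ 71.13°
pole at origin: |s| = 117, ∠ = 90.00° (in denominator)
|H| = 1000 · 119.64 / 2.0257e+08 ≈ 0.00059061
Gain = 20 log₁₀(0.00059061) ≈ -64.57 dB
∠H = 77.94° − 324.12° = -246.18° ≡ 113.82° (principal value)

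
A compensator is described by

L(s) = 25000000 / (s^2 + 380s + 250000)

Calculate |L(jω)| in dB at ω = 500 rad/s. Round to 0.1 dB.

42.4 dB

At s = jω = j500:
quadratic: (j500)² + 380·j500 + 250000 = 0 + j190000 → |·| ≈ 1.9e+05, ∠ ≈ 90.00°
|L| = 25000000 / 1.9e+05 ≈ 131.58
Gain = 20 log₁₀(131.58) ≈ 42.38 dB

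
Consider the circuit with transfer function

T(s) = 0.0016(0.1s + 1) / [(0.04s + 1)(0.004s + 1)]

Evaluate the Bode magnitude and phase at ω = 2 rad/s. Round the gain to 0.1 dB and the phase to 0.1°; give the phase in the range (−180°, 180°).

At ω = 2 rad/s:
zero (1 + j2·0.1) = 1 + j0.2 → |·| ≈ 1.0198, ∠ ≈ 11.31°
pole (1 + j2·0.04) = 1 + j0.08 → |·| ≈ 1.0032, ∠ ≈ 4.57°
pole (1 + j2·0.004) = 1 + j0.008 → |·| ≈ 1, ∠ ≈ 0.46°
|T| = 0.0016 · 1.0198 / (1.0032 · 1) ≈ 0.0016265
Gain = 20 log₁₀(0.0016265) ≈ -55.77 dB
∠T = (11.31°) − (4.57° + 0.46°) = 6.28°

-55.8 dB, 6.3°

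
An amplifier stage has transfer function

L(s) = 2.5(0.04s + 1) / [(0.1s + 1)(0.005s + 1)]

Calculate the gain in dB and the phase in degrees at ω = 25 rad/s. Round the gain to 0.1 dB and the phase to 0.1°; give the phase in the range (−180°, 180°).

2.3 dB, -30.3°

At ω = 25 rad/s:
zero (1 + j25·0.04) = 1 + j1 → |·| ≈ 1.4142, ∠ ≈ 45.00°
pole (1 + j25·0.1) = 1 + j2.5 → |·| ≈ 2.6926, ∠ ≈ 68.20°
pole (1 + j25·0.005) = 1 + j0.125 → |·| ≈ 1.0078, ∠ ≈ 7.13°
|L| = 2.5 · 1.4142 / (2.6926 · 1.0078) ≈ 1.3029
Gain = 20 log₁₀(1.3029) ≈ 2.30 dB
∠L = (45.00°) − (68.20° + 7.13°) = -30.33°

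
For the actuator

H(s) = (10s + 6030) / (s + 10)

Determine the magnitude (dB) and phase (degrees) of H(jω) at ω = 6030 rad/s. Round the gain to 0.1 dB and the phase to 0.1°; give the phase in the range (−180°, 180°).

Substitute s = j6030:
Numerator: 10(j6030) + 6030 = 6030 + j60300
Denominator: (j6030) + 10 = 10 + j6030
|N| = √(6030² + 60300²) ≈ 60601, ∠N ≈ 84.29°
|D| = √(10² + 6030²) ≈ 6030, ∠D ≈ 89.90°
|H| = 60601 / 6030 ≈ 10.05
Gain = 20 log₁₀(10.05) ≈ 20.04 dB
∠H = 84.29° − 89.90° = -5.61°

20.0 dB, -5.6°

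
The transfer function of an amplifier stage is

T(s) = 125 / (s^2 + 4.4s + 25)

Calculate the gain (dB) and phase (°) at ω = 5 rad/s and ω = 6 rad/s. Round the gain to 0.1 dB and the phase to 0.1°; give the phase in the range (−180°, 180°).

At s = jω = j5:
quadratic: (j5)² + 4.4·j5 + 25 = 0 + j22 → |·| ≈ 22, ∠ ≈ 90.00°
|T| = 125 / 22 ≈ 5.6818
Gain = 20 log₁₀(5.6818) ≈ 15.09 dB
∠T = 0.00° − 90.00° = -90.00°

At s = jω = j6:
quadratic: (j6)² + 4.4·j6 + 25 = -11 + j26.4 → |·| ≈ 28.6, ∠ ≈ 112.62°
|T| = 125 / 28.6 ≈ 4.3706
Gain = 20 log₁₀(4.3706) ≈ 12.81 dB
∠T = 0.00° − 112.62° = -112.62°

ω = 5: 15.1 dB, -90.0°; ω = 6: 12.8 dB, -112.6°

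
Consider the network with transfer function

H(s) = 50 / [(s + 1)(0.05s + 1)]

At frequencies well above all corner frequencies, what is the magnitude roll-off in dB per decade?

-40 dB/decade

Each pole contributes −20 dB/decade at high frequency; each zero contributes +20 dB/decade.
Net: 0 zero(s) − 2 pole(s) → -40 dB/decade.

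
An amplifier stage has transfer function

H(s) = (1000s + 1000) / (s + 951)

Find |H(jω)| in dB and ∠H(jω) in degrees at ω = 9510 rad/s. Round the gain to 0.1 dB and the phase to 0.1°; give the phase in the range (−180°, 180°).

60.0 dB, 5.7°

Substitute s = j9510:
Numerator: 1000(j9510) + 1000 = 1000 + j9510000
Denominator: (j9510) + 951 = 951 + j9510
|N| = √(1000² + 9510000²) ≈ 9.51e+06, ∠N ≈ 89.99°
|D| = √(951² + 9510²) ≈ 9557.4, ∠D ≈ 84.29°
|H| = 9.51e+06 / 9557.4 ≈ 995.04
Gain = 20 log₁₀(995.04) ≈ 59.96 dB
∠H = 89.99° − 84.29° = 5.70°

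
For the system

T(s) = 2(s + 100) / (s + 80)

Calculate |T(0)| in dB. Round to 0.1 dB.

8.0 dB

T(0) = 2·100 / (80) = 2.5
20 log₁₀(2.5) ≈ 7.96 dB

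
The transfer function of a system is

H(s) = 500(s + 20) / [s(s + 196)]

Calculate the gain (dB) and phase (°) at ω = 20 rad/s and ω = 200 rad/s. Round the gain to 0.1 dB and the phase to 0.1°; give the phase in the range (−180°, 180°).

ω = 20: 11.1 dB, -50.8°; ω = 200: 5.1 dB, -51.3°

At s = jω = j20:
zero (s+20): 20 + j20 → |·| = √(20²+20²) = √800 ≈ 28.284, ∠ = arctan(20/20) ≈ 45.00°
pole (s+196): 196 + j20 → |·| = √(196²+20²) = √38816 ≈ 197.02, ∠ = arctan(20/196) ≈ 5.83°
pole at origin: |s| = 20, ∠ = 90.00° (in denominator)
|H| = 500 · 28.284 / 3940.4 ≈ 3.589
Gain = 20 log₁₀(3.589) ≈ 11.10 dB
∠H = 45.00° − 95.83° = -50.83°

At s = jω = j200:
zero (s+20): 20 + j200 → |·| = √(20²+200²) = √40400 ≈ 201, ∠ = arctan(200/20) ≈ 84.29°
pole (s+196): 196 + j200 → |·| = √(196²+200²) = √78416 ≈ 280.03, ∠ = arctan(200/196) ≈ 45.58°
pole at origin: |s| = 200, ∠ = 90.00° (in denominator)
|H| = 500 · 201 / 56006 ≈ 1.7945
Gain = 20 log₁₀(1.7945) ≈ 5.08 dB
∠H = 84.29° − 135.58° = -51.29°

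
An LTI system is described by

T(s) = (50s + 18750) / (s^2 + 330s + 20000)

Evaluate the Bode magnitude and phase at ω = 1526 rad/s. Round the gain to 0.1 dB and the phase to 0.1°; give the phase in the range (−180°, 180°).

Substitute s = j1526:
Numerator: 50(j1526) + 18750 = 18750 + j76300
Denominator: (j1526)^2 + 330(j1526) + 20000 = -2308676 + j503580
|N| = √(18750² + 76300²) ≈ 78570, ∠N ≈ 76.19°
|D| = √(2308676² + 503580²) ≈ 2.363e+06, ∠D ≈ 167.70°
|T| = 78570 / 2.363e+06 ≈ 0.03325
Gain = 20 log₁₀(0.03325) ≈ -29.56 dB
∠T = 76.19° − 167.70° = -91.51°

-29.6 dB, -91.5°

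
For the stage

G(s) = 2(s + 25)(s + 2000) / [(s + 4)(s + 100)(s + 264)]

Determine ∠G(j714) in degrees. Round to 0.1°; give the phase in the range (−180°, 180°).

At s = jω = j714:
zero (s+25): 25 + j714 → |·| = √(25²+714²) = √510421 ≈ 714.44, ∠ = arctan(714/25) ≈ 87.99°
zero (s+2000): 2000 + j714 → |·| = √(2000²+714²) = √4509796 ≈ 2123.6, ∠ = arctan(714/2000) ≈ 19.65°
pole (s+4): 4 + j714 → |·| = √(4²+714²) = √509812 ≈ 714.01, ∠ = arctan(714/4) ≈ 89.68°
pole (s+100): 100 + j714 → |·| = √(100²+714²) = √519796 ≈ 720.97, ∠ = arctan(714/100) ≈ 82.03°
pole (s+264): 264 + j714 → |·| = √(264²+714²) = √579492 ≈ 761.24, ∠ = arctan(714/264) ≈ 69.71°
∠G = 107.64° − 241.42° = -133.78°

-133.8°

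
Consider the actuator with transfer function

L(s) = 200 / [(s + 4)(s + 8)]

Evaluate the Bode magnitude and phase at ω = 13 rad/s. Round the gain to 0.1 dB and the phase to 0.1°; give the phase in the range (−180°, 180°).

-0.3 dB, -131.3°

At s = jω = j13:
pole (s+4): 4 + j13 → |·| = √(4²+13²) = √185 ≈ 13.601, ∠ = arctan(13/4) ≈ 72.90°
pole (s+8): 8 + j13 → |·| = √(8²+13²) = √233 ≈ 15.264, ∠ = arctan(13/8) ≈ 58.39°
|L| = 200 / 207.61 ≈ 0.96334
Gain = 20 log₁₀(0.96334) ≈ -0.32 dB
∠L = 0.00° − 131.29° = -131.29°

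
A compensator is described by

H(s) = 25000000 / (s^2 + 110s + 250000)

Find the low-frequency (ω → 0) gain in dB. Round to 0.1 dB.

H(0) = 25000000 / 250000 = 100
20 log₁₀(100) ≈ 40.00 dB

40.0 dB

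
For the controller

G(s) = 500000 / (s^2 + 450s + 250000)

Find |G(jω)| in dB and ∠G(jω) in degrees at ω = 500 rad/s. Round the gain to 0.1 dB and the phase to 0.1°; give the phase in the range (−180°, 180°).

6.9 dB, -90.0°

At s = jω = j500:
quadratic: (j500)² + 450·j500 + 250000 = 0 + j225000 → |·| ≈ 2.25e+05, ∠ ≈ 90.00°
|G| = 500000 / 2.25e+05 ≈ 2.2222
Gain = 20 log₁₀(2.2222) ≈ 6.94 dB
∠G = 0.00° − 90.00° = -90.00°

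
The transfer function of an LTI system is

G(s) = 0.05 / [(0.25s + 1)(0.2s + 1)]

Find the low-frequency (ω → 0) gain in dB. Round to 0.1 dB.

-26.0 dB

G(0) = 0.05 · 1 / 1 = 0.05
20 log₁₀(0.05) ≈ -26.02 dB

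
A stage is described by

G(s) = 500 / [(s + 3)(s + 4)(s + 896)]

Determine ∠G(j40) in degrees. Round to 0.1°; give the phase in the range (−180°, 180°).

-172.6°

At s = jω = j40:
pole (s+3): 3 + j40 → |·| = √(3²+40²) = √1609 ≈ 40.112, ∠ = arctan(40/3) ≈ 85.71°
pole (s+4): 4 + j40 → |·| = √(4²+40²) = √1616 ≈ 40.2, ∠ = arctan(40/4) ≈ 84.29°
pole (s+896): 896 + j40 → |·| = √(896²+40²) = √804416 ≈ 896.89, ∠ = arctan(40/896) ≈ 2.56°
∠G = 0.00° − 172.56° = -172.56°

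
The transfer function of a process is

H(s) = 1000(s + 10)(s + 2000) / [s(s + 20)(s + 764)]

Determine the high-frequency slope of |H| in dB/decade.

Each pole contributes −20 dB/decade at high frequency; each zero contributes +20 dB/decade.
Net: 2 zero(s) − 3 pole(s) → -20 dB/decade.

-20 dB/decade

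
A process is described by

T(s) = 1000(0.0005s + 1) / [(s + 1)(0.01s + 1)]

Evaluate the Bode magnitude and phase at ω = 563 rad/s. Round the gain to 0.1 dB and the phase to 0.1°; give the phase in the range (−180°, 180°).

At ω = 563 rad/s:
zero (1 + j563·0.0005) = 1 + j0.2815 → |·| ≈ 1.0389, ∠ ≈ 15.72°
pole (1 + j563·1) = 1 + j563 → |·| ≈ 563, ∠ ≈ 89.90°
pole (1 + j563·0.01) = 1 + j5.63 → |·| ≈ 5.7181, ∠ ≈ 79.93°
|T| = 1000 · 1.0389 / (563 · 5.7181) ≈ 0.32271
Gain = 20 log₁₀(0.32271) ≈ -9.82 dB
∠T = (15.72°) − (89.90° + 79.93°) = -154.11°

-9.8 dB, -154.1°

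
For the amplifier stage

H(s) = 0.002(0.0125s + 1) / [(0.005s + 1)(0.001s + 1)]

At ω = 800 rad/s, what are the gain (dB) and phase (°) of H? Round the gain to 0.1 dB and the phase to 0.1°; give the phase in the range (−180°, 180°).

-48.4 dB, -30.3°

At ω = 800 rad/s:
zero (1 + j800·0.0125) = 1 + j10 → |·| ≈ 10.05, ∠ ≈ 84.29°
pole (1 + j800·0.005) = 1 + j4 → |·| ≈ 4.1231, ∠ ≈ 75.96°
pole (1 + j800·0.001) = 1 + j0.8 → |·| ≈ 1.2806, ∠ ≈ 38.66°
|H| = 0.002 · 10.05 / (4.1231 · 1.2806) ≈ 0.0038068
Gain = 20 log₁₀(0.0038068) ≈ -48.39 dB
∠H = (84.29°) − (75.96° + 38.66°) = -30.33°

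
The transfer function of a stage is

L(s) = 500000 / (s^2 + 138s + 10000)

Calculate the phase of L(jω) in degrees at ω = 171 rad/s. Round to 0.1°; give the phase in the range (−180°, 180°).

At s = jω = j171:
quadratic: (j171)² + 138·j171 + 10000 = -19241 + j23598 → |·| ≈ 30448, ∠ ≈ 129.19°
∠L = 0.00° − 129.19° = -129.19°

-129.2°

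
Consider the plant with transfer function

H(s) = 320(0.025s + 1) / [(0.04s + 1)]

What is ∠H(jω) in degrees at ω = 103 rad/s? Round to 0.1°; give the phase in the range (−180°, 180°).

At ω = 103 rad/s:
zero (1 + j103·0.025) = 1 + j2.575 → |·| ≈ 2.7624, ∠ ≈ 68.78°
pole (1 + j103·0.04) = 1 + j4.12 → |·| ≈ 4.2396, ∠ ≈ 76.36°
∠H = (68.78°) − (76.36°) = -7.58°

-7.6°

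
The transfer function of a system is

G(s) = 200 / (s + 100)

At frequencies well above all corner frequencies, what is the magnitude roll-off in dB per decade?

Each pole contributes −20 dB/decade at high frequency; each zero contributes +20 dB/decade.
Net: 0 zero(s) − 1 pole(s) → -20 dB/decade.

-20 dB/decade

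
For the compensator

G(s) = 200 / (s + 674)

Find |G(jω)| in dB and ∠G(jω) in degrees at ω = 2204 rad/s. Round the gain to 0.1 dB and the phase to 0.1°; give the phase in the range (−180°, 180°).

Substitute s = j2204:
Numerator: 200 = 200 + j0
Denominator: (j2204) + 674 = 674 + j2204
|N| = √(200² + 0²) ≈ 200, ∠N ≈ 0.00°
|D| = √(674² + 2204²) ≈ 2304.8, ∠D ≈ 73.00°
|G| = 200 / 2304.8 ≈ 0.086775
Gain = 20 log₁₀(0.086775) ≈ -21.23 dB
∠G = 0.00° − 73.00° = -73.00°

-21.2 dB, -73.0°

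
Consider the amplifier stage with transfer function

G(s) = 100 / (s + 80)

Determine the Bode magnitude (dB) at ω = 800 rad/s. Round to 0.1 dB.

Substitute s = j800:
Numerator: 100 = 100 + j0
Denominator: (j800) + 80 = 80 + j800
|N| = √(100² + 0²) ≈ 100, ∠N ≈ 0.00°
|D| = √(80² + 800²) ≈ 803.99, ∠D ≈ 84.29°
|G| = 100 / 803.99 ≈ 0.12438
Gain = 20 log₁₀(0.12438) ≈ -18.10 dB

-18.1 dB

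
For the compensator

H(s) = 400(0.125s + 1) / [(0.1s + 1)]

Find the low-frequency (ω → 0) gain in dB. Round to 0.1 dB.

52.0 dB

H(0) = 400 · 1 / 1 = 400
20 log₁₀(400) ≈ 52.04 dB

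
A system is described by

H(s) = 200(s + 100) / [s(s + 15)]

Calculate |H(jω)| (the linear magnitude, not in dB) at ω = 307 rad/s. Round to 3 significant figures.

At s = jω = j307:
zero (s+100): 100 + j307 → |·| = √(100²+307²) = √104249 ≈ 322.88, ∠ = arctan(307/100) ≈ 71.96°
pole (s+15): 15 + j307 → |·| = √(15²+307²) = √94474 ≈ 307.37, ∠ = arctan(307/15) ≈ 87.20°
pole at origin: |s| = 307, ∠ = 90.00° (in denominator)
|H| = 200 · 322.88 / 94363 ≈ 0.68434

0.684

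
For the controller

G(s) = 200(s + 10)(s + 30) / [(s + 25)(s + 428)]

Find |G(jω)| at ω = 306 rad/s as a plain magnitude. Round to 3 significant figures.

At s = jω = j306:
zero (s+10): 10 + j306 → |·| = √(10²+306²) = √93736 ≈ 306.16, ∠ = arctan(306/10) ≈ 88.13°
zero (s+30): 30 + j306 → |·| = √(30²+306²) = √94536 ≈ 307.47, ∠ = arctan(306/30) ≈ 84.40°
pole (s+25): 25 + j306 → |·| = √(25²+306²) = √94261 ≈ 307.02, ∠ = arctan(306/25) ≈ 85.33°
pole (s+428): 428 + j306 → |·| = √(428²+306²) = √276820 ≈ 526.14, ∠ = arctan(306/428) ≈ 35.56°
|G| = 200 · 94135 / 1.6154e+05 ≈ 116.55

117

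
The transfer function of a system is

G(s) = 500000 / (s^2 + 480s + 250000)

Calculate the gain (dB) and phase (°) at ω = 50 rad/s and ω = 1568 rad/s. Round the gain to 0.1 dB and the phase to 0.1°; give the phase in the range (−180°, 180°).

At s = jω = j50:
quadratic: (j50)² + 480·j50 + 250000 = 247500 + j24000 → |·| ≈ 2.4866e+05, ∠ ≈ 5.54°
|G| = 500000 / 2.4866e+05 ≈ 2.0108
Gain = 20 log₁₀(2.0108) ≈ 6.07 dB
∠G = 0.00° − 5.54° = -5.54°

At s = jω = j1568:
quadratic: (j1568)² + 480·j1568 + 250000 = -2208624 + j752640 → |·| ≈ 2.3333e+06, ∠ ≈ 161.18°
|G| = 500000 / 2.3333e+06 ≈ 0.21429
Gain = 20 log₁₀(0.21429) ≈ -13.38 dB
∠G = 0.00° − 161.18° = -161.18°

ω = 50: 6.1 dB, -5.5°; ω = 1568: -13.4 dB, -161.2°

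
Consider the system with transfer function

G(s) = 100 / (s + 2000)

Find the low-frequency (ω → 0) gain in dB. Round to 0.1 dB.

-26.0 dB

G(0) = 100 / 2000 = 0.05
20 log₁₀(0.05) ≈ -26.02 dB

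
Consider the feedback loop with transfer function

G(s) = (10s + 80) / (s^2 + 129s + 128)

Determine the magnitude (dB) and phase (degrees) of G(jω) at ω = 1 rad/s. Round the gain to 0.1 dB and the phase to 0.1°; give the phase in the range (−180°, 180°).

Substitute s = j1:
Numerator: 10(j1) + 80 = 80 + j10
Denominator: (j1)^2 + 129(j1) + 128 = 127 + j129
|N| = √(80² + 10²) ≈ 80.623, ∠N ≈ 7.13°
|D| = √(127² + 129²) ≈ 181.02, ∠D ≈ 45.45°
|G| = 80.623 / 181.02 ≈ 0.44538
Gain = 20 log₁₀(0.44538) ≈ -7.03 dB
∠G = 7.13° − 45.45° = -38.32°

-7.0 dB, -38.3°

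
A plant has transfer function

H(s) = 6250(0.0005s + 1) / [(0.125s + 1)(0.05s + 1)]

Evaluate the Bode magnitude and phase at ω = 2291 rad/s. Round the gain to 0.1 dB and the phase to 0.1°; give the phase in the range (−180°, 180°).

At ω = 2291 rad/s:
zero (1 + j2291·0.0005) = 1 + j1.1455 → |·| ≈ 1.5206, ∠ ≈ 48.88°
pole (1 + j2291·0.125) = 1 + j286.375 → |·| ≈ 286.38, ∠ ≈ 89.80°
pole (1 + j2291·0.05) = 1 + j114.55 → |·| ≈ 114.55, ∠ ≈ 89.50°
|H| = 6250 · 1.5206 / (286.38 · 114.55) ≈ 0.28971
Gain = 20 log₁₀(0.28971) ≈ -10.76 dB
∠H = (48.88°) − (89.80° + 89.50°) = -130.42°

-10.8 dB, -130.4°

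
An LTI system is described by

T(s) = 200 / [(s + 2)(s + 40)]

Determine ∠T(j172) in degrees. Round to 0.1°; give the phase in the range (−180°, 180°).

-166.2°

At s = jω = j172:
pole (s+2): 2 + j172 → |·| = √(2²+172²) = √29588 ≈ 172.01, ∠ = arctan(172/2) ≈ 89.33°
pole (s+40): 40 + j172 → |·| = √(40²+172²) = √31184 ≈ 176.59, ∠ = arctan(172/40) ≈ 76.91°
∠T = 0.00° − 166.24° = -166.24°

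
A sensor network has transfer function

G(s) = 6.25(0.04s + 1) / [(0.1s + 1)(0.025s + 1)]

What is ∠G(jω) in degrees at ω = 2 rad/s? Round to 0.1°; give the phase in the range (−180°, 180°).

At ω = 2 rad/s:
zero (1 + j2·0.04) = 1 + j0.08 → |·| ≈ 1.0032, ∠ ≈ 4.57°
pole (1 + j2·0.1) = 1 + j0.2 → |·| ≈ 1.0198, ∠ ≈ 11.31°
pole (1 + j2·0.025) = 1 + j0.05 → |·| ≈ 1.0012, ∠ ≈ 2.86°
∠G = (4.57°) − (11.31° + 2.86°) = -9.60°

-9.6°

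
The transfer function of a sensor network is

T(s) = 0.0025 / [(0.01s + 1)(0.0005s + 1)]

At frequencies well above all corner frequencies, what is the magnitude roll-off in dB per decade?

-40 dB/decade

Each pole contributes −20 dB/decade at high frequency; each zero contributes +20 dB/decade.
Net: 0 zero(s) − 2 pole(s) → -40 dB/decade.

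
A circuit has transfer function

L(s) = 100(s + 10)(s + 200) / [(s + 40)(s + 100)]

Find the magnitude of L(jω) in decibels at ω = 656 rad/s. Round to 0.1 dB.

At s = jω = j656:
zero (s+10): 10 + j656 → |·| = √(10²+656²) = √430436 ≈ 656.08, ∠ = arctan(656/10) ≈ 89.13°
zero (s+200): 200 + j656 → |·| = √(200²+656²) = √470336 ≈ 685.81, ∠ = arctan(656/200) ≈ 73.04°
pole (s+40): 40 + j656 → |·| = √(40²+656²) = √431936 ≈ 657.22, ∠ = arctan(656/40) ≈ 86.51°
pole (s+100): 100 + j656 → |·| = √(100²+656²) = √440336 ≈ 663.58, ∠ = arctan(656/100) ≈ 81.33°
|L| = 100 · 4.4995e+05 / 4.3612e+05 ≈ 103.17
Gain = 20 log₁₀(103.17) ≈ 40.27 dB

40.3 dB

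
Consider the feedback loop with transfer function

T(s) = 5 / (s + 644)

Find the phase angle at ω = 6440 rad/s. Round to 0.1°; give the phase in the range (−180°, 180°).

-84.3°

At s = jω = j6440:
pole (s+644): 644 + j6440 → |·| = √(644²+6440²) = √41888336 ≈ 6472.1, ∠ = arctan(6440/644) ≈ 84.29°
∠T = 0.00° − 84.29° = -84.29°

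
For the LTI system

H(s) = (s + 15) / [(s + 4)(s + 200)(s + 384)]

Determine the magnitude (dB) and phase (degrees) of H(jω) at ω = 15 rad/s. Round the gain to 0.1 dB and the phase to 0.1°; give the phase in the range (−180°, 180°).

-95.0 dB, -36.6°

At s = jω = j15:
zero (s+15): 15 + j15 → |·| = √(15²+15²) = √450 ≈ 21.213, ∠ = arctan(15/15) ≈ 45.00°
pole (s+4): 4 + j15 → |·| = √(4²+15²) = √241 ≈ 15.524, ∠ = arctan(15/4) ≈ 75.07°
pole (s+200): 200 + j15 → |·| = √(200²+15²) = √40225 ≈ 200.56, ∠ = arctan(15/200) ≈ 4.29°
pole (s+384): 384 + j15 → |·| = √(384²+15²) = √147681 ≈ 384.29, ∠ = arctan(15/384) ≈ 2.24°
|H| = 1 · 21.213 / 1.1965e+06 ≈ 1.7729e-05
Gain = 20 log₁₀(1.7729e-05) ≈ -95.03 dB
∠H = 45.00° − 81.60° = -36.60°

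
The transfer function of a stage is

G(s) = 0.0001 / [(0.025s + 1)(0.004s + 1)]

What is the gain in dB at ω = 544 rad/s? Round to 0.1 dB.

-110.3 dB

At ω = 544 rad/s:
pole (1 + j544·0.025) = 1 + j13.6 → |·| ≈ 13.637, ∠ ≈ 85.79°
pole (1 + j544·0.004) = 1 + j2.176 → |·| ≈ 2.3948, ∠ ≈ 65.32°
|G| = 0.0001 · 1 / (13.637 · 2.3948) ≈ 3.062e-06
Gain = 20 log₁₀(3.062e-06) ≈ -110.28 dB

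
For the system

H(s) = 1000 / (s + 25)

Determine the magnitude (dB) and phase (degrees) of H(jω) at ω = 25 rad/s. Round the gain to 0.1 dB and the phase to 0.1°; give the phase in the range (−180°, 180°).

29.0 dB, -45.0°

Substitute s = j25:
Numerator: 1000 = 1000 + j0
Denominator: (j25) + 25 = 25 + j25
|N| = √(1000² + 0²) ≈ 1000, ∠N ≈ 0.00°
|D| = √(25² + 25²) ≈ 35.355, ∠D ≈ 45.00°
|H| = 1000 / 35.355 ≈ 28.285
Gain = 20 log₁₀(28.285) ≈ 29.03 dB
∠H = 0.00° − 45.00° = -45.00°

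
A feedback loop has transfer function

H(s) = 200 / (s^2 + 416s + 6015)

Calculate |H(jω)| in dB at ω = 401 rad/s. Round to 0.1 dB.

Substitute s = j401:
Numerator: 200 = 200 + j0
Denominator: (j401)^2 + 416(j401) + 6015 = -154786 + j166816
|N| = √(200² + 0²) ≈ 200, ∠N ≈ 0.00°
|D| = √(154786² + 166816²) ≈ 2.2757e+05, ∠D ≈ 132.86°
|H| = 200 / 2.2757e+05 ≈ 0.00087885
Gain = 20 log₁₀(0.00087885) ≈ -61.12 dB

-61.1 dB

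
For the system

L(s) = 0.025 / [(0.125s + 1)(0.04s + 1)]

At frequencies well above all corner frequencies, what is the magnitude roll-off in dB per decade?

-40 dB/decade

Each pole contributes −20 dB/decade at high frequency; each zero contributes +20 dB/decade.
Net: 0 zero(s) − 2 pole(s) → -40 dB/decade.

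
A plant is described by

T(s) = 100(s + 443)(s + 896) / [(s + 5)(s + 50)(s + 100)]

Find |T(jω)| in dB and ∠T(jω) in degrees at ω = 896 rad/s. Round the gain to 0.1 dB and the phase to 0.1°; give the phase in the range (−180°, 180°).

At s = jω = j896:
zero (s+443): 443 + j896 → |·| = √(443²+896²) = √999065 ≈ 999.53, ∠ = arctan(896/443) ≈ 63.69°
zero (s+896): 896 + j896 → |·| = √(896²+896²) = √1605632 ≈ 1267.1, ∠ = arctan(896/896) ≈ 45.00°
pole (s+5): 5 + j896 → |·| = √(5²+896²) = √802841 ≈ 896.01, ∠ = arctan(896/5) ≈ 89.68°
pole (s+50): 50 + j896 → |·| = √(50²+896²) = √805316 ≈ 897.39, ∠ = arctan(896/50) ≈ 86.81°
pole (s+100): 100 + j896 → |·| = √(100²+896²) = √812816 ≈ 901.56, ∠ = arctan(896/100) ≈ 83.63°
|T| = 100 · 1.2665e+06 / 7.2492e+08 ≈ 0.17471
Gain = 20 log₁₀(0.17471) ≈ -15.15 dB
∠T = 108.69° − 260.12° = -151.43°

-15.2 dB, -151.4°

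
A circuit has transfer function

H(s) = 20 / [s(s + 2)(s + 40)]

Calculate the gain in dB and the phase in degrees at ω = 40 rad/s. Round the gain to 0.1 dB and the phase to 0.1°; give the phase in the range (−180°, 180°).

At s = jω = j40:
pole (s+2): 2 + j40 → |·| = √(2²+40²) = √1604 ≈ 40.05, ∠ = arctan(40/2) ≈ 87.14°
pole (s+40): 40 + j40 → |·| = √(40²+40²) = √3200 ≈ 56.569, ∠ = arctan(40/40) ≈ 45.00°
pole at origin: |s| = 40, ∠ = 90.00° (in denominator)
|H| = 20 / 90624 ≈ 0.00022069
Gain = 20 log₁₀(0.00022069) ≈ -73.12 dB
∠H = 0.00° − 222.14° = -222.14° ≡ 137.86° (principal value)

-73.1 dB, 137.9°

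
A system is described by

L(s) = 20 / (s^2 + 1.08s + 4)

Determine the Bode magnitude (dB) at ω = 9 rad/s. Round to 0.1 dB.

-11.8 dB

At s = jω = j9:
quadratic: (j9)² + 1.08·j9 + 4 = -77 + j9.72 → |·| ≈ 77.611, ∠ ≈ 172.81°
|L| = 20 / 77.611 ≈ 0.2577
Gain = 20 log₁₀(0.2577) ≈ -11.78 dB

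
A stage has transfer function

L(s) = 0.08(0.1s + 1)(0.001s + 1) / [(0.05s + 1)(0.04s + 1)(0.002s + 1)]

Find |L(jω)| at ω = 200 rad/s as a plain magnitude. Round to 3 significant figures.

0.0187

At ω = 200 rad/s:
zero (1 + j200·0.1) = 1 + j20 → |·| ≈ 20.025, ∠ ≈ 87.14°
zero (1 + j200·0.001) = 1 + j0.2 → |·| ≈ 1.0198, ∠ ≈ 11.31°
pole (1 + j200·0.05) = 1 + j10 → |·| ≈ 10.05, ∠ ≈ 84.29°
pole (1 + j200·0.04) = 1 + j8 → |·| ≈ 8.0623, ∠ ≈ 82.87°
pole (1 + j200·0.002) = 1 + j0.4 → |·| ≈ 1.077, ∠ ≈ 21.80°
|L| = 0.08 · 20.025 · 1.0198 / (10.05 · 8.0623 · 1.077) ≈ 0.018721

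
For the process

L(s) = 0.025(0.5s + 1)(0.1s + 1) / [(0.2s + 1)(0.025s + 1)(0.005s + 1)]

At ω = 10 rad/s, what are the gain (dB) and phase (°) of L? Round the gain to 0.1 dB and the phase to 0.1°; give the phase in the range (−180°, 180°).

-22.1 dB, 43.4°

At ω = 10 rad/s:
zero (1 + j10·0.5) = 1 + j5 → |·| ≈ 5.099, ∠ ≈ 78.69°
zero (1 + j10·0.1) = 1 + j1 → |·| ≈ 1.4142, ∠ ≈ 45.00°
pole (1 + j10·0.2) = 1 + j2 → |·| ≈ 2.2361, ∠ ≈ 63.43°
pole (1 + j10·0.025) = 1 + j0.25 → |·| ≈ 1.0308, ∠ ≈ 14.04°
pole (1 + j10·0.005) = 1 + j0.05 → |·| ≈ 1.0012, ∠ ≈ 2.86°
|L| = 0.025 · 5.099 · 1.4142 / (2.2361 · 1.0308 · 1.0012) ≈ 0.078118
Gain = 20 log₁₀(0.078118) ≈ -22.14 dB
∠L = (78.69° + 45.00°) − (63.43° + 14.04° + 2.86°) = 43.36°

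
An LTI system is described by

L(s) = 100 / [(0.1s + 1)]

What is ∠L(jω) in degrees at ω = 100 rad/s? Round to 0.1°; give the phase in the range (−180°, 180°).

-84.3°

At ω = 100 rad/s:
pole (1 + j100·0.1) = 1 + j10 → |·| ≈ 10.05, ∠ ≈ 84.29°
∠L = (0°) − (84.29°) = -84.29°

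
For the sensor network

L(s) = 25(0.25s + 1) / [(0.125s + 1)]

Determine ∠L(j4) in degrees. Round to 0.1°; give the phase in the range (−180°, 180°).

18.4°

At ω = 4 rad/s:
zero (1 + j4·0.25) = 1 + j1 → |·| ≈ 1.4142, ∠ ≈ 45.00°
pole (1 + j4·0.125) = 1 + j0.5 → |·| ≈ 1.118, ∠ ≈ 26.57°
∠L = (45.00°) − (26.57°) = 18.43°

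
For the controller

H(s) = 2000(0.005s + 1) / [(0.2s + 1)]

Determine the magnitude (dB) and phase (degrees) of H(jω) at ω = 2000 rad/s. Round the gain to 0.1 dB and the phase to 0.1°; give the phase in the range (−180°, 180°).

34.0 dB, -5.6°

At ω = 2000 rad/s:
zero (1 + j2000·0.005) = 1 + j10 → |·| ≈ 10.05, ∠ ≈ 84.29°
pole (1 + j2000·0.2) = 1 + j400 → |·| ≈ 400, ∠ ≈ 89.86°
|H| = 2000 · 10.05 / (400) ≈ 50.25
Gain = 20 log₁₀(50.25) ≈ 34.02 dB
∠H = (84.29°) − (89.86°) = -5.57°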